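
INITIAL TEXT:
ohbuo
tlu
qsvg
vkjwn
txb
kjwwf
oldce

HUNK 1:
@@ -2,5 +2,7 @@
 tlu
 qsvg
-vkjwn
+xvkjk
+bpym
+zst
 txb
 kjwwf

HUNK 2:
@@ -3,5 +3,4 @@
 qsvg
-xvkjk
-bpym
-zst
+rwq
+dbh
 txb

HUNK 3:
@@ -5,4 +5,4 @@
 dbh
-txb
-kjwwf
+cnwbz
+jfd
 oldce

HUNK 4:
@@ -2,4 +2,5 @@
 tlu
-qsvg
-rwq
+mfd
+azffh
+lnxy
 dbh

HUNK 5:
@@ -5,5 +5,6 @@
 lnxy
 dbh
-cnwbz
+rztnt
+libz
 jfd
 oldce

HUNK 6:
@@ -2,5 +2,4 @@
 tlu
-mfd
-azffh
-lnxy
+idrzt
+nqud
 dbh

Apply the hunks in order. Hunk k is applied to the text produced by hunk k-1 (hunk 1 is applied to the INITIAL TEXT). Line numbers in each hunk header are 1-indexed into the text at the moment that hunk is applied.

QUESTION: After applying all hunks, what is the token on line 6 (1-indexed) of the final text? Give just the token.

Hunk 1: at line 2 remove [vkjwn] add [xvkjk,bpym,zst] -> 9 lines: ohbuo tlu qsvg xvkjk bpym zst txb kjwwf oldce
Hunk 2: at line 3 remove [xvkjk,bpym,zst] add [rwq,dbh] -> 8 lines: ohbuo tlu qsvg rwq dbh txb kjwwf oldce
Hunk 3: at line 5 remove [txb,kjwwf] add [cnwbz,jfd] -> 8 lines: ohbuo tlu qsvg rwq dbh cnwbz jfd oldce
Hunk 4: at line 2 remove [qsvg,rwq] add [mfd,azffh,lnxy] -> 9 lines: ohbuo tlu mfd azffh lnxy dbh cnwbz jfd oldce
Hunk 5: at line 5 remove [cnwbz] add [rztnt,libz] -> 10 lines: ohbuo tlu mfd azffh lnxy dbh rztnt libz jfd oldce
Hunk 6: at line 2 remove [mfd,azffh,lnxy] add [idrzt,nqud] -> 9 lines: ohbuo tlu idrzt nqud dbh rztnt libz jfd oldce
Final line 6: rztnt

Answer: rztnt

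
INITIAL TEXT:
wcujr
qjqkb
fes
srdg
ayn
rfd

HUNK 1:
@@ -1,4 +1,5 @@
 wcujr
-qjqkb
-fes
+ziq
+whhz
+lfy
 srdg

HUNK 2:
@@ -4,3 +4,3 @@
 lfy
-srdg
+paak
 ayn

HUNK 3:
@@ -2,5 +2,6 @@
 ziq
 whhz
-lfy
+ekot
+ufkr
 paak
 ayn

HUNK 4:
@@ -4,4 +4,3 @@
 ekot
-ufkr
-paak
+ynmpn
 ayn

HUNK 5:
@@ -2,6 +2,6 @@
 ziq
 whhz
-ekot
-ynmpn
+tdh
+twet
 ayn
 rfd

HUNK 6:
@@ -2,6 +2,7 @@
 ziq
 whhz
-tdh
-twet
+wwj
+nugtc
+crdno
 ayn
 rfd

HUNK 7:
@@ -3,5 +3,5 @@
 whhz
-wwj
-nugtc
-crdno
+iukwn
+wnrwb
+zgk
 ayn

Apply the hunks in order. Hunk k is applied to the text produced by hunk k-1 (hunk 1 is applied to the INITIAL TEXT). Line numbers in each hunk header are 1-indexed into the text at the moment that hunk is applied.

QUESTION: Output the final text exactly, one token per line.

Hunk 1: at line 1 remove [qjqkb,fes] add [ziq,whhz,lfy] -> 7 lines: wcujr ziq whhz lfy srdg ayn rfd
Hunk 2: at line 4 remove [srdg] add [paak] -> 7 lines: wcujr ziq whhz lfy paak ayn rfd
Hunk 3: at line 2 remove [lfy] add [ekot,ufkr] -> 8 lines: wcujr ziq whhz ekot ufkr paak ayn rfd
Hunk 4: at line 4 remove [ufkr,paak] add [ynmpn] -> 7 lines: wcujr ziq whhz ekot ynmpn ayn rfd
Hunk 5: at line 2 remove [ekot,ynmpn] add [tdh,twet] -> 7 lines: wcujr ziq whhz tdh twet ayn rfd
Hunk 6: at line 2 remove [tdh,twet] add [wwj,nugtc,crdno] -> 8 lines: wcujr ziq whhz wwj nugtc crdno ayn rfd
Hunk 7: at line 3 remove [wwj,nugtc,crdno] add [iukwn,wnrwb,zgk] -> 8 lines: wcujr ziq whhz iukwn wnrwb zgk ayn rfd

Answer: wcujr
ziq
whhz
iukwn
wnrwb
zgk
ayn
rfd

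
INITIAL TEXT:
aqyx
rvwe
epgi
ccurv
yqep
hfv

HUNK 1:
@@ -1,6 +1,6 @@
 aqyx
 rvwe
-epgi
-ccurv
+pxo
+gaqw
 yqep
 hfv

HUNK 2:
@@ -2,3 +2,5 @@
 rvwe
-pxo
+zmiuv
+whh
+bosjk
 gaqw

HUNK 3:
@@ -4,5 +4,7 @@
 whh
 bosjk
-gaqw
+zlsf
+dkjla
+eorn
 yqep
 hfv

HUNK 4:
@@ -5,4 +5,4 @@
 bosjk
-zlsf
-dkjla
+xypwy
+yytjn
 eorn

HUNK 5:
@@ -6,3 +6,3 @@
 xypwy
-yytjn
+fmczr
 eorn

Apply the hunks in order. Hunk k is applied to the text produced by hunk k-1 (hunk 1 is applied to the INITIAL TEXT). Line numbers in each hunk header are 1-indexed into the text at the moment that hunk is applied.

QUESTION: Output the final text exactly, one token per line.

Answer: aqyx
rvwe
zmiuv
whh
bosjk
xypwy
fmczr
eorn
yqep
hfv

Derivation:
Hunk 1: at line 1 remove [epgi,ccurv] add [pxo,gaqw] -> 6 lines: aqyx rvwe pxo gaqw yqep hfv
Hunk 2: at line 2 remove [pxo] add [zmiuv,whh,bosjk] -> 8 lines: aqyx rvwe zmiuv whh bosjk gaqw yqep hfv
Hunk 3: at line 4 remove [gaqw] add [zlsf,dkjla,eorn] -> 10 lines: aqyx rvwe zmiuv whh bosjk zlsf dkjla eorn yqep hfv
Hunk 4: at line 5 remove [zlsf,dkjla] add [xypwy,yytjn] -> 10 lines: aqyx rvwe zmiuv whh bosjk xypwy yytjn eorn yqep hfv
Hunk 5: at line 6 remove [yytjn] add [fmczr] -> 10 lines: aqyx rvwe zmiuv whh bosjk xypwy fmczr eorn yqep hfv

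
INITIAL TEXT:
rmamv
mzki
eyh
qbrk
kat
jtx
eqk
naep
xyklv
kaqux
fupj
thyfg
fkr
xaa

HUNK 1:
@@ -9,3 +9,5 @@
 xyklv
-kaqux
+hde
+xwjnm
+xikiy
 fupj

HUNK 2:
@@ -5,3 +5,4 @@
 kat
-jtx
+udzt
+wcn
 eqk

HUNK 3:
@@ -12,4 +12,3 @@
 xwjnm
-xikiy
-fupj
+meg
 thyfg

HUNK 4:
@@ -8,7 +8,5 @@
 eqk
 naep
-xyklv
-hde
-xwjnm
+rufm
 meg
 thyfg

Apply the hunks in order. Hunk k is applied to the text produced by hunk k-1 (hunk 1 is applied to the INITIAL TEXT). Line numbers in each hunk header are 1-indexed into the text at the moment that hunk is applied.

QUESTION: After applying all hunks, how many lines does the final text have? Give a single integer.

Answer: 14

Derivation:
Hunk 1: at line 9 remove [kaqux] add [hde,xwjnm,xikiy] -> 16 lines: rmamv mzki eyh qbrk kat jtx eqk naep xyklv hde xwjnm xikiy fupj thyfg fkr xaa
Hunk 2: at line 5 remove [jtx] add [udzt,wcn] -> 17 lines: rmamv mzki eyh qbrk kat udzt wcn eqk naep xyklv hde xwjnm xikiy fupj thyfg fkr xaa
Hunk 3: at line 12 remove [xikiy,fupj] add [meg] -> 16 lines: rmamv mzki eyh qbrk kat udzt wcn eqk naep xyklv hde xwjnm meg thyfg fkr xaa
Hunk 4: at line 8 remove [xyklv,hde,xwjnm] add [rufm] -> 14 lines: rmamv mzki eyh qbrk kat udzt wcn eqk naep rufm meg thyfg fkr xaa
Final line count: 14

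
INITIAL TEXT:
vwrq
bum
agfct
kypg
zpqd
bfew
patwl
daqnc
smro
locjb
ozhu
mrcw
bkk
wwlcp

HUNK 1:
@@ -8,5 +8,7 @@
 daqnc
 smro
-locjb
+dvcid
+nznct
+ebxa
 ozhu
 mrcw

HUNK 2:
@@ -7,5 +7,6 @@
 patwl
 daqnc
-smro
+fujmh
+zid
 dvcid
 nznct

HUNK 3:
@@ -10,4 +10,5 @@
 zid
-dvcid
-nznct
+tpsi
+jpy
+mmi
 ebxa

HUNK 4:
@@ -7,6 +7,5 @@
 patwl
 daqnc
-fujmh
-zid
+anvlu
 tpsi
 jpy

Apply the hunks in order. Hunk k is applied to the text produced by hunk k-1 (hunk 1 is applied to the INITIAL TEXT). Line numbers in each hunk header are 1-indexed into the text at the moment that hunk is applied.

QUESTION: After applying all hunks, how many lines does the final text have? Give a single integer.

Hunk 1: at line 8 remove [locjb] add [dvcid,nznct,ebxa] -> 16 lines: vwrq bum agfct kypg zpqd bfew patwl daqnc smro dvcid nznct ebxa ozhu mrcw bkk wwlcp
Hunk 2: at line 7 remove [smro] add [fujmh,zid] -> 17 lines: vwrq bum agfct kypg zpqd bfew patwl daqnc fujmh zid dvcid nznct ebxa ozhu mrcw bkk wwlcp
Hunk 3: at line 10 remove [dvcid,nznct] add [tpsi,jpy,mmi] -> 18 lines: vwrq bum agfct kypg zpqd bfew patwl daqnc fujmh zid tpsi jpy mmi ebxa ozhu mrcw bkk wwlcp
Hunk 4: at line 7 remove [fujmh,zid] add [anvlu] -> 17 lines: vwrq bum agfct kypg zpqd bfew patwl daqnc anvlu tpsi jpy mmi ebxa ozhu mrcw bkk wwlcp
Final line count: 17

Answer: 17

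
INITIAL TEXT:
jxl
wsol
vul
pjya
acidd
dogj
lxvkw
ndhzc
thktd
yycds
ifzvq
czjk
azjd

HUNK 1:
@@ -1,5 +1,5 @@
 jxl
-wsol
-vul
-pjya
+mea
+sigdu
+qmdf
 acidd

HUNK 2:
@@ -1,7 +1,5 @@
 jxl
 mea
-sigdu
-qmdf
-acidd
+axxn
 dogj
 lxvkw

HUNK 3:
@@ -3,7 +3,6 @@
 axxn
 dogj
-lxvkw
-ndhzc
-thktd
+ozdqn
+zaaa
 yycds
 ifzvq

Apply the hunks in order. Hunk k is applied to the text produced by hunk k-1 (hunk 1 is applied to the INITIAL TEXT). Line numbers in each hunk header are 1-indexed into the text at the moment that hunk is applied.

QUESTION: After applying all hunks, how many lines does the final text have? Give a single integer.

Answer: 10

Derivation:
Hunk 1: at line 1 remove [wsol,vul,pjya] add [mea,sigdu,qmdf] -> 13 lines: jxl mea sigdu qmdf acidd dogj lxvkw ndhzc thktd yycds ifzvq czjk azjd
Hunk 2: at line 1 remove [sigdu,qmdf,acidd] add [axxn] -> 11 lines: jxl mea axxn dogj lxvkw ndhzc thktd yycds ifzvq czjk azjd
Hunk 3: at line 3 remove [lxvkw,ndhzc,thktd] add [ozdqn,zaaa] -> 10 lines: jxl mea axxn dogj ozdqn zaaa yycds ifzvq czjk azjd
Final line count: 10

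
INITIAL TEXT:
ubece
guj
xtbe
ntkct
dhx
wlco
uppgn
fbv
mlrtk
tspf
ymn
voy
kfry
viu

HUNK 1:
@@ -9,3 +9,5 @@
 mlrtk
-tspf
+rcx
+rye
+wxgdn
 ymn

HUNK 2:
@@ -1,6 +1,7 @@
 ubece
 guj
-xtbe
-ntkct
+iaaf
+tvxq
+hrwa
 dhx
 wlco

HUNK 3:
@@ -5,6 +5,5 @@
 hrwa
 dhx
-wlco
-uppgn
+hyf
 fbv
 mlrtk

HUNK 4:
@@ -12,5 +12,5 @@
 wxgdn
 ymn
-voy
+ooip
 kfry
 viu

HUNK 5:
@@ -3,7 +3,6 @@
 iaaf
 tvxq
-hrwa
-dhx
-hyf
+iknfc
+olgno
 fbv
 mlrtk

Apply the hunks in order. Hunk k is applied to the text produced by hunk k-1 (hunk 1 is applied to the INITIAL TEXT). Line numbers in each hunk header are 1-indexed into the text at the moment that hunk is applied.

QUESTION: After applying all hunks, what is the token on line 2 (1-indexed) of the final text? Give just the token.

Answer: guj

Derivation:
Hunk 1: at line 9 remove [tspf] add [rcx,rye,wxgdn] -> 16 lines: ubece guj xtbe ntkct dhx wlco uppgn fbv mlrtk rcx rye wxgdn ymn voy kfry viu
Hunk 2: at line 1 remove [xtbe,ntkct] add [iaaf,tvxq,hrwa] -> 17 lines: ubece guj iaaf tvxq hrwa dhx wlco uppgn fbv mlrtk rcx rye wxgdn ymn voy kfry viu
Hunk 3: at line 5 remove [wlco,uppgn] add [hyf] -> 16 lines: ubece guj iaaf tvxq hrwa dhx hyf fbv mlrtk rcx rye wxgdn ymn voy kfry viu
Hunk 4: at line 12 remove [voy] add [ooip] -> 16 lines: ubece guj iaaf tvxq hrwa dhx hyf fbv mlrtk rcx rye wxgdn ymn ooip kfry viu
Hunk 5: at line 3 remove [hrwa,dhx,hyf] add [iknfc,olgno] -> 15 lines: ubece guj iaaf tvxq iknfc olgno fbv mlrtk rcx rye wxgdn ymn ooip kfry viu
Final line 2: guj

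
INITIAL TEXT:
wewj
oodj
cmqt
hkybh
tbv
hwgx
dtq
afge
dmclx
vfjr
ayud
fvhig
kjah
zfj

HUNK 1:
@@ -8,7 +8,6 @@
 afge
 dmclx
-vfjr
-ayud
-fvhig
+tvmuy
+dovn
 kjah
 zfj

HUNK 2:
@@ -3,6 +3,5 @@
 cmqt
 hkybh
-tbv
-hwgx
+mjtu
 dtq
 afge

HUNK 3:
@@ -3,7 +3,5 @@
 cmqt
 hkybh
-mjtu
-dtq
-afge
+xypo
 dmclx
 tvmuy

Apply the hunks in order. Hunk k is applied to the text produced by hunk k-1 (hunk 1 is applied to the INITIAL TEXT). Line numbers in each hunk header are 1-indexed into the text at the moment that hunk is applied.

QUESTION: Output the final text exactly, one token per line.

Answer: wewj
oodj
cmqt
hkybh
xypo
dmclx
tvmuy
dovn
kjah
zfj

Derivation:
Hunk 1: at line 8 remove [vfjr,ayud,fvhig] add [tvmuy,dovn] -> 13 lines: wewj oodj cmqt hkybh tbv hwgx dtq afge dmclx tvmuy dovn kjah zfj
Hunk 2: at line 3 remove [tbv,hwgx] add [mjtu] -> 12 lines: wewj oodj cmqt hkybh mjtu dtq afge dmclx tvmuy dovn kjah zfj
Hunk 3: at line 3 remove [mjtu,dtq,afge] add [xypo] -> 10 lines: wewj oodj cmqt hkybh xypo dmclx tvmuy dovn kjah zfj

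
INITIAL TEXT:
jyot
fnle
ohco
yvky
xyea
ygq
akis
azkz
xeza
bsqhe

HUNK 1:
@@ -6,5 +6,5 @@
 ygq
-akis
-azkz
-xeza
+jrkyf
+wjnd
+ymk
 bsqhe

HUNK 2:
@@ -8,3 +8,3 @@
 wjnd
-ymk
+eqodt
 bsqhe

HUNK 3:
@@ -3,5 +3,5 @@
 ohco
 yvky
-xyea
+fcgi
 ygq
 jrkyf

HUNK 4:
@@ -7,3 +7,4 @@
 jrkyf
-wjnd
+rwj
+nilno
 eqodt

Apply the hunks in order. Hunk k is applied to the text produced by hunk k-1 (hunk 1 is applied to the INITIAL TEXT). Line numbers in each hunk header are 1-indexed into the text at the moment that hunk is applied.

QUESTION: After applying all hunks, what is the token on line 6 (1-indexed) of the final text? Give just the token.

Hunk 1: at line 6 remove [akis,azkz,xeza] add [jrkyf,wjnd,ymk] -> 10 lines: jyot fnle ohco yvky xyea ygq jrkyf wjnd ymk bsqhe
Hunk 2: at line 8 remove [ymk] add [eqodt] -> 10 lines: jyot fnle ohco yvky xyea ygq jrkyf wjnd eqodt bsqhe
Hunk 3: at line 3 remove [xyea] add [fcgi] -> 10 lines: jyot fnle ohco yvky fcgi ygq jrkyf wjnd eqodt bsqhe
Hunk 4: at line 7 remove [wjnd] add [rwj,nilno] -> 11 lines: jyot fnle ohco yvky fcgi ygq jrkyf rwj nilno eqodt bsqhe
Final line 6: ygq

Answer: ygq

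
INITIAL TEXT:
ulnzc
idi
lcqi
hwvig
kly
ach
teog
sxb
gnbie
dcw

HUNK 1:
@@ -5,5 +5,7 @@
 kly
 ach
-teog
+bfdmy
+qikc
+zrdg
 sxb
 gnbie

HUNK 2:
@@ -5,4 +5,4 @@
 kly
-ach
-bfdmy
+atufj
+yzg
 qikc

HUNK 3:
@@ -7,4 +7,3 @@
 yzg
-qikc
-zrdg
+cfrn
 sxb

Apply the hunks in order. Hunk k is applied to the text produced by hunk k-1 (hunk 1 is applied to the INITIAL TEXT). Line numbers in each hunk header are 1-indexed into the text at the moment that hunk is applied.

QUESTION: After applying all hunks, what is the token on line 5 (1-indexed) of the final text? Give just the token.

Hunk 1: at line 5 remove [teog] add [bfdmy,qikc,zrdg] -> 12 lines: ulnzc idi lcqi hwvig kly ach bfdmy qikc zrdg sxb gnbie dcw
Hunk 2: at line 5 remove [ach,bfdmy] add [atufj,yzg] -> 12 lines: ulnzc idi lcqi hwvig kly atufj yzg qikc zrdg sxb gnbie dcw
Hunk 3: at line 7 remove [qikc,zrdg] add [cfrn] -> 11 lines: ulnzc idi lcqi hwvig kly atufj yzg cfrn sxb gnbie dcw
Final line 5: kly

Answer: kly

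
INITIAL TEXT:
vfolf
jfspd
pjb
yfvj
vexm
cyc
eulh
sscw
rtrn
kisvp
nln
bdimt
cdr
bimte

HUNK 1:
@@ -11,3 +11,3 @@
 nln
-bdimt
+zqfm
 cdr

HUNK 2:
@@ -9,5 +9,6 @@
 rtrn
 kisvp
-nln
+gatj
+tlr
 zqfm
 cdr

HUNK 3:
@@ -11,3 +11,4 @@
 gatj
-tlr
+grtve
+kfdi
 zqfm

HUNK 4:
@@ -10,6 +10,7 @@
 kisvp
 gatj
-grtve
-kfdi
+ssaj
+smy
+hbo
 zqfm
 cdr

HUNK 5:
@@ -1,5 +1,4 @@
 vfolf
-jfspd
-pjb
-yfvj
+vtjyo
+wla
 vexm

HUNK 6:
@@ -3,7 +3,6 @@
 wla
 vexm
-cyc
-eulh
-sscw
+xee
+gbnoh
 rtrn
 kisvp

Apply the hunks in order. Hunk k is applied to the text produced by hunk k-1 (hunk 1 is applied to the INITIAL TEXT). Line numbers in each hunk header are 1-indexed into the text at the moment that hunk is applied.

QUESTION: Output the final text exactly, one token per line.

Answer: vfolf
vtjyo
wla
vexm
xee
gbnoh
rtrn
kisvp
gatj
ssaj
smy
hbo
zqfm
cdr
bimte

Derivation:
Hunk 1: at line 11 remove [bdimt] add [zqfm] -> 14 lines: vfolf jfspd pjb yfvj vexm cyc eulh sscw rtrn kisvp nln zqfm cdr bimte
Hunk 2: at line 9 remove [nln] add [gatj,tlr] -> 15 lines: vfolf jfspd pjb yfvj vexm cyc eulh sscw rtrn kisvp gatj tlr zqfm cdr bimte
Hunk 3: at line 11 remove [tlr] add [grtve,kfdi] -> 16 lines: vfolf jfspd pjb yfvj vexm cyc eulh sscw rtrn kisvp gatj grtve kfdi zqfm cdr bimte
Hunk 4: at line 10 remove [grtve,kfdi] add [ssaj,smy,hbo] -> 17 lines: vfolf jfspd pjb yfvj vexm cyc eulh sscw rtrn kisvp gatj ssaj smy hbo zqfm cdr bimte
Hunk 5: at line 1 remove [jfspd,pjb,yfvj] add [vtjyo,wla] -> 16 lines: vfolf vtjyo wla vexm cyc eulh sscw rtrn kisvp gatj ssaj smy hbo zqfm cdr bimte
Hunk 6: at line 3 remove [cyc,eulh,sscw] add [xee,gbnoh] -> 15 lines: vfolf vtjyo wla vexm xee gbnoh rtrn kisvp gatj ssaj smy hbo zqfm cdr bimte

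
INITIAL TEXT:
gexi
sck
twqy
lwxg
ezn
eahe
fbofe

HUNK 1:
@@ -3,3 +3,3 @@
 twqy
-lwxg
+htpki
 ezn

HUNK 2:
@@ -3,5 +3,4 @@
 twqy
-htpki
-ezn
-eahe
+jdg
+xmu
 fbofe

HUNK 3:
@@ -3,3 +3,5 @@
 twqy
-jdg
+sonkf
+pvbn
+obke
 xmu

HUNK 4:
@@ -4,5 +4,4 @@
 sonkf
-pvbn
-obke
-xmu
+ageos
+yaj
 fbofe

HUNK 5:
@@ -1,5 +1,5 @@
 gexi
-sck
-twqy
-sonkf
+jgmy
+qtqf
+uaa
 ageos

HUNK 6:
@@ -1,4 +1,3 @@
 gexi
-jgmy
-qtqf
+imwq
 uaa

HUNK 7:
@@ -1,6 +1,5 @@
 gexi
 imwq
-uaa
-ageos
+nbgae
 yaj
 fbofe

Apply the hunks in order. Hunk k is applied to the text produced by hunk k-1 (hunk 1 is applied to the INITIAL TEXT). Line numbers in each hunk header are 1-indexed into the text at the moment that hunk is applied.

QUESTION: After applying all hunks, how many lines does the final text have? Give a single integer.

Answer: 5

Derivation:
Hunk 1: at line 3 remove [lwxg] add [htpki] -> 7 lines: gexi sck twqy htpki ezn eahe fbofe
Hunk 2: at line 3 remove [htpki,ezn,eahe] add [jdg,xmu] -> 6 lines: gexi sck twqy jdg xmu fbofe
Hunk 3: at line 3 remove [jdg] add [sonkf,pvbn,obke] -> 8 lines: gexi sck twqy sonkf pvbn obke xmu fbofe
Hunk 4: at line 4 remove [pvbn,obke,xmu] add [ageos,yaj] -> 7 lines: gexi sck twqy sonkf ageos yaj fbofe
Hunk 5: at line 1 remove [sck,twqy,sonkf] add [jgmy,qtqf,uaa] -> 7 lines: gexi jgmy qtqf uaa ageos yaj fbofe
Hunk 6: at line 1 remove [jgmy,qtqf] add [imwq] -> 6 lines: gexi imwq uaa ageos yaj fbofe
Hunk 7: at line 1 remove [uaa,ageos] add [nbgae] -> 5 lines: gexi imwq nbgae yaj fbofe
Final line count: 5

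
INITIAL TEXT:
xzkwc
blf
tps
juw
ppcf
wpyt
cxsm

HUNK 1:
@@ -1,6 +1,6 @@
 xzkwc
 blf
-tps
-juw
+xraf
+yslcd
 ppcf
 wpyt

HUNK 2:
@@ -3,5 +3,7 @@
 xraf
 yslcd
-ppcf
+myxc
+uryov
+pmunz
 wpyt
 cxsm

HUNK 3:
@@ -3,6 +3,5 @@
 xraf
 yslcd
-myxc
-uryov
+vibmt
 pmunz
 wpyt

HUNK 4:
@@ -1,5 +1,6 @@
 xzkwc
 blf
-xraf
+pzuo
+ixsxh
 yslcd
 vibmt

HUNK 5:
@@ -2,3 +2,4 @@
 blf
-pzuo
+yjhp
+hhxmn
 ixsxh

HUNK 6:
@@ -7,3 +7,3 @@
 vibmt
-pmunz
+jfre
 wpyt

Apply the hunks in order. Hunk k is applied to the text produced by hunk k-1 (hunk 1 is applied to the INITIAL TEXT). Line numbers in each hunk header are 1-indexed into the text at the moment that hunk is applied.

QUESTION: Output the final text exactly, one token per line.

Hunk 1: at line 1 remove [tps,juw] add [xraf,yslcd] -> 7 lines: xzkwc blf xraf yslcd ppcf wpyt cxsm
Hunk 2: at line 3 remove [ppcf] add [myxc,uryov,pmunz] -> 9 lines: xzkwc blf xraf yslcd myxc uryov pmunz wpyt cxsm
Hunk 3: at line 3 remove [myxc,uryov] add [vibmt] -> 8 lines: xzkwc blf xraf yslcd vibmt pmunz wpyt cxsm
Hunk 4: at line 1 remove [xraf] add [pzuo,ixsxh] -> 9 lines: xzkwc blf pzuo ixsxh yslcd vibmt pmunz wpyt cxsm
Hunk 5: at line 2 remove [pzuo] add [yjhp,hhxmn] -> 10 lines: xzkwc blf yjhp hhxmn ixsxh yslcd vibmt pmunz wpyt cxsm
Hunk 6: at line 7 remove [pmunz] add [jfre] -> 10 lines: xzkwc blf yjhp hhxmn ixsxh yslcd vibmt jfre wpyt cxsm

Answer: xzkwc
blf
yjhp
hhxmn
ixsxh
yslcd
vibmt
jfre
wpyt
cxsm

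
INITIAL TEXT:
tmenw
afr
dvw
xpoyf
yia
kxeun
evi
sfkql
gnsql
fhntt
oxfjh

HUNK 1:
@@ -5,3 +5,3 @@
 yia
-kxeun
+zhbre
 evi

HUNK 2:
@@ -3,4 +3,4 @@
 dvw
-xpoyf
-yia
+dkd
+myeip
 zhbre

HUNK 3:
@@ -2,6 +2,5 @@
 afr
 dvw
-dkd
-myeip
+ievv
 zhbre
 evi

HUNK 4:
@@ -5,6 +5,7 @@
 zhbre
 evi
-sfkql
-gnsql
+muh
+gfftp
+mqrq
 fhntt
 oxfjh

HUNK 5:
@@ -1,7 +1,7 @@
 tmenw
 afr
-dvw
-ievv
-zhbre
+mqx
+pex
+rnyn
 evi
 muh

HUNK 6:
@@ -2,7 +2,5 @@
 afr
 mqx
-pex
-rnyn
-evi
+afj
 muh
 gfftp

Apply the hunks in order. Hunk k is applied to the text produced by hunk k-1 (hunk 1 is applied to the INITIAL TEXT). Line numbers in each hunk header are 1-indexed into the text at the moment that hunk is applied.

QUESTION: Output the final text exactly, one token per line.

Hunk 1: at line 5 remove [kxeun] add [zhbre] -> 11 lines: tmenw afr dvw xpoyf yia zhbre evi sfkql gnsql fhntt oxfjh
Hunk 2: at line 3 remove [xpoyf,yia] add [dkd,myeip] -> 11 lines: tmenw afr dvw dkd myeip zhbre evi sfkql gnsql fhntt oxfjh
Hunk 3: at line 2 remove [dkd,myeip] add [ievv] -> 10 lines: tmenw afr dvw ievv zhbre evi sfkql gnsql fhntt oxfjh
Hunk 4: at line 5 remove [sfkql,gnsql] add [muh,gfftp,mqrq] -> 11 lines: tmenw afr dvw ievv zhbre evi muh gfftp mqrq fhntt oxfjh
Hunk 5: at line 1 remove [dvw,ievv,zhbre] add [mqx,pex,rnyn] -> 11 lines: tmenw afr mqx pex rnyn evi muh gfftp mqrq fhntt oxfjh
Hunk 6: at line 2 remove [pex,rnyn,evi] add [afj] -> 9 lines: tmenw afr mqx afj muh gfftp mqrq fhntt oxfjh

Answer: tmenw
afr
mqx
afj
muh
gfftp
mqrq
fhntt
oxfjh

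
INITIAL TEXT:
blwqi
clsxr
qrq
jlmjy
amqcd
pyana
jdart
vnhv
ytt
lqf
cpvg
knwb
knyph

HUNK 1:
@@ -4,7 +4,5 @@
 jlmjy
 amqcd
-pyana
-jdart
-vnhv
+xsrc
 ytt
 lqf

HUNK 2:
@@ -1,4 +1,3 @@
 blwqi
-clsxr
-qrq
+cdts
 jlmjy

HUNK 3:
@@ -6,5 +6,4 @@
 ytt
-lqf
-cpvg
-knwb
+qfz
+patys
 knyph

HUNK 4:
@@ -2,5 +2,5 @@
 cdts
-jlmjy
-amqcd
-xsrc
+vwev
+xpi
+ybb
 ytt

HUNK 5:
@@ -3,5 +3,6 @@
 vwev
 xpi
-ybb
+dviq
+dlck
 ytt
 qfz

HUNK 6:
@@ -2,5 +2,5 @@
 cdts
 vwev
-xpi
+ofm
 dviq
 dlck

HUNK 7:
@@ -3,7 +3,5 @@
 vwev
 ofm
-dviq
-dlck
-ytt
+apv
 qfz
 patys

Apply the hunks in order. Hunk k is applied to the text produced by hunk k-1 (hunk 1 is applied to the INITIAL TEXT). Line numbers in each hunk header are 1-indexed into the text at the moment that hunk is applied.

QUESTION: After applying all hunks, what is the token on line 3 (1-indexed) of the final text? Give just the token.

Hunk 1: at line 4 remove [pyana,jdart,vnhv] add [xsrc] -> 11 lines: blwqi clsxr qrq jlmjy amqcd xsrc ytt lqf cpvg knwb knyph
Hunk 2: at line 1 remove [clsxr,qrq] add [cdts] -> 10 lines: blwqi cdts jlmjy amqcd xsrc ytt lqf cpvg knwb knyph
Hunk 3: at line 6 remove [lqf,cpvg,knwb] add [qfz,patys] -> 9 lines: blwqi cdts jlmjy amqcd xsrc ytt qfz patys knyph
Hunk 4: at line 2 remove [jlmjy,amqcd,xsrc] add [vwev,xpi,ybb] -> 9 lines: blwqi cdts vwev xpi ybb ytt qfz patys knyph
Hunk 5: at line 3 remove [ybb] add [dviq,dlck] -> 10 lines: blwqi cdts vwev xpi dviq dlck ytt qfz patys knyph
Hunk 6: at line 2 remove [xpi] add [ofm] -> 10 lines: blwqi cdts vwev ofm dviq dlck ytt qfz patys knyph
Hunk 7: at line 3 remove [dviq,dlck,ytt] add [apv] -> 8 lines: blwqi cdts vwev ofm apv qfz patys knyph
Final line 3: vwev

Answer: vwev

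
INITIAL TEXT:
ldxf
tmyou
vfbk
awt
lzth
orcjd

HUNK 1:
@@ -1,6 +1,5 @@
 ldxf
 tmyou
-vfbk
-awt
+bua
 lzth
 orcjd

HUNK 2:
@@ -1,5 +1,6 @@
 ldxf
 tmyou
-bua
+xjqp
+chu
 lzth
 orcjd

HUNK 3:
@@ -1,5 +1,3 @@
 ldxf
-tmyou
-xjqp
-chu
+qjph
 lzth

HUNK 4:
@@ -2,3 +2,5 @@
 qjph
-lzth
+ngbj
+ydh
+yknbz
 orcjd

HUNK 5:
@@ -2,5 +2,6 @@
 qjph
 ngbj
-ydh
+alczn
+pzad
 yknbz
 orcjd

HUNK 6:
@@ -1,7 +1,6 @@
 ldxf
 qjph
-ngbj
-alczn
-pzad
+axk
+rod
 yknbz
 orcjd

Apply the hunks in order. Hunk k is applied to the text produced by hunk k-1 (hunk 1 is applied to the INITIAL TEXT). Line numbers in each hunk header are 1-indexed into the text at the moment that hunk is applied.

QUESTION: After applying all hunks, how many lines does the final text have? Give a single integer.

Hunk 1: at line 1 remove [vfbk,awt] add [bua] -> 5 lines: ldxf tmyou bua lzth orcjd
Hunk 2: at line 1 remove [bua] add [xjqp,chu] -> 6 lines: ldxf tmyou xjqp chu lzth orcjd
Hunk 3: at line 1 remove [tmyou,xjqp,chu] add [qjph] -> 4 lines: ldxf qjph lzth orcjd
Hunk 4: at line 2 remove [lzth] add [ngbj,ydh,yknbz] -> 6 lines: ldxf qjph ngbj ydh yknbz orcjd
Hunk 5: at line 2 remove [ydh] add [alczn,pzad] -> 7 lines: ldxf qjph ngbj alczn pzad yknbz orcjd
Hunk 6: at line 1 remove [ngbj,alczn,pzad] add [axk,rod] -> 6 lines: ldxf qjph axk rod yknbz orcjd
Final line count: 6

Answer: 6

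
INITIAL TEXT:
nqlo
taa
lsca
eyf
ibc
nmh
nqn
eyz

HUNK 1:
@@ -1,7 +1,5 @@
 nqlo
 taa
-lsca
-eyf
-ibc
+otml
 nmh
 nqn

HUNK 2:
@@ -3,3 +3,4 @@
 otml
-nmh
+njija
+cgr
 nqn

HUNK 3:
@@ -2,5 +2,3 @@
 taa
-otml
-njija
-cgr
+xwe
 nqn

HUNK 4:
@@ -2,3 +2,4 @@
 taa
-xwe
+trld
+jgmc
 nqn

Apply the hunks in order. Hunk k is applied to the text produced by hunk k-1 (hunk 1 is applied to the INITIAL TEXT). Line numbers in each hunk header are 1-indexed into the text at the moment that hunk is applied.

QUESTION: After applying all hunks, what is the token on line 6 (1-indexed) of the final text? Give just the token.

Answer: eyz

Derivation:
Hunk 1: at line 1 remove [lsca,eyf,ibc] add [otml] -> 6 lines: nqlo taa otml nmh nqn eyz
Hunk 2: at line 3 remove [nmh] add [njija,cgr] -> 7 lines: nqlo taa otml njija cgr nqn eyz
Hunk 3: at line 2 remove [otml,njija,cgr] add [xwe] -> 5 lines: nqlo taa xwe nqn eyz
Hunk 4: at line 2 remove [xwe] add [trld,jgmc] -> 6 lines: nqlo taa trld jgmc nqn eyz
Final line 6: eyz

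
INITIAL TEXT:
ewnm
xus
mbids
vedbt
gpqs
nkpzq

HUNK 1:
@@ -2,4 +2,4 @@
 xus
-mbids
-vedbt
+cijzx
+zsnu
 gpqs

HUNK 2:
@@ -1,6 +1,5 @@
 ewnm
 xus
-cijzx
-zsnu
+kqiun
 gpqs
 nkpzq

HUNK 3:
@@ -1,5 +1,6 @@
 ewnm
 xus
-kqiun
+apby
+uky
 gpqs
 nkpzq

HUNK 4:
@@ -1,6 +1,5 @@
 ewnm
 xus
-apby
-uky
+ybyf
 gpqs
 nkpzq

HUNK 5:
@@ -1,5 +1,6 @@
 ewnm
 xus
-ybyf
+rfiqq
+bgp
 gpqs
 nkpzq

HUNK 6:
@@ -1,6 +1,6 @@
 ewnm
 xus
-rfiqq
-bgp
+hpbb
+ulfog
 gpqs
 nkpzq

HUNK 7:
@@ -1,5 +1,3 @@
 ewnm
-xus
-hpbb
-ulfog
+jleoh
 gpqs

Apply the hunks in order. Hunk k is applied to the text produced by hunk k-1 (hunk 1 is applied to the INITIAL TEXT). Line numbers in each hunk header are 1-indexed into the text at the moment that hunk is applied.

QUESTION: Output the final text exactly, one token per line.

Answer: ewnm
jleoh
gpqs
nkpzq

Derivation:
Hunk 1: at line 2 remove [mbids,vedbt] add [cijzx,zsnu] -> 6 lines: ewnm xus cijzx zsnu gpqs nkpzq
Hunk 2: at line 1 remove [cijzx,zsnu] add [kqiun] -> 5 lines: ewnm xus kqiun gpqs nkpzq
Hunk 3: at line 1 remove [kqiun] add [apby,uky] -> 6 lines: ewnm xus apby uky gpqs nkpzq
Hunk 4: at line 1 remove [apby,uky] add [ybyf] -> 5 lines: ewnm xus ybyf gpqs nkpzq
Hunk 5: at line 1 remove [ybyf] add [rfiqq,bgp] -> 6 lines: ewnm xus rfiqq bgp gpqs nkpzq
Hunk 6: at line 1 remove [rfiqq,bgp] add [hpbb,ulfog] -> 6 lines: ewnm xus hpbb ulfog gpqs nkpzq
Hunk 7: at line 1 remove [xus,hpbb,ulfog] add [jleoh] -> 4 lines: ewnm jleoh gpqs nkpzq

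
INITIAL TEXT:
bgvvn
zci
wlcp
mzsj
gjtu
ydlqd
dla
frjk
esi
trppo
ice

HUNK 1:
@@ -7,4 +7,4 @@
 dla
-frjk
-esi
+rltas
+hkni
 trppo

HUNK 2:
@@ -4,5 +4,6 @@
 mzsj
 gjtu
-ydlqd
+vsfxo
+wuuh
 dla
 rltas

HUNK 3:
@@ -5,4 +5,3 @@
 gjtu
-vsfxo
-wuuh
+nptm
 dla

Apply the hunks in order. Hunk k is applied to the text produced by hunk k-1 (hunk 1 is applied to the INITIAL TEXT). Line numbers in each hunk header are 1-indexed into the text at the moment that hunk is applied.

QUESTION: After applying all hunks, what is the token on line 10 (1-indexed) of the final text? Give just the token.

Hunk 1: at line 7 remove [frjk,esi] add [rltas,hkni] -> 11 lines: bgvvn zci wlcp mzsj gjtu ydlqd dla rltas hkni trppo ice
Hunk 2: at line 4 remove [ydlqd] add [vsfxo,wuuh] -> 12 lines: bgvvn zci wlcp mzsj gjtu vsfxo wuuh dla rltas hkni trppo ice
Hunk 3: at line 5 remove [vsfxo,wuuh] add [nptm] -> 11 lines: bgvvn zci wlcp mzsj gjtu nptm dla rltas hkni trppo ice
Final line 10: trppo

Answer: trppo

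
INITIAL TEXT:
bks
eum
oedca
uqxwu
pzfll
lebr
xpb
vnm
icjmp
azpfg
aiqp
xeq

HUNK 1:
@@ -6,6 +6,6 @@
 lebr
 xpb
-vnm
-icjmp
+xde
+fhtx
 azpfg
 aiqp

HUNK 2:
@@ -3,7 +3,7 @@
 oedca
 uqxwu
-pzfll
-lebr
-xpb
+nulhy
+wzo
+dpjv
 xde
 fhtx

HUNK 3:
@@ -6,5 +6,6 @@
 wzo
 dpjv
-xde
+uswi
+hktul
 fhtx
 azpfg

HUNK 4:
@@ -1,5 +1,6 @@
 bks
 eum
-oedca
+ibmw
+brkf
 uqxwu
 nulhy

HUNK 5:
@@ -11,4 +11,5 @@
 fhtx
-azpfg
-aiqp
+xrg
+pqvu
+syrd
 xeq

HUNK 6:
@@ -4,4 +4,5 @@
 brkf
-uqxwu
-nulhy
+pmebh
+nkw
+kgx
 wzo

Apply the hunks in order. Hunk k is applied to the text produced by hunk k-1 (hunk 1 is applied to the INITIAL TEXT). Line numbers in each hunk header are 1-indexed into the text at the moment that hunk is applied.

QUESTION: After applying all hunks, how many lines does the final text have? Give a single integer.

Answer: 16

Derivation:
Hunk 1: at line 6 remove [vnm,icjmp] add [xde,fhtx] -> 12 lines: bks eum oedca uqxwu pzfll lebr xpb xde fhtx azpfg aiqp xeq
Hunk 2: at line 3 remove [pzfll,lebr,xpb] add [nulhy,wzo,dpjv] -> 12 lines: bks eum oedca uqxwu nulhy wzo dpjv xde fhtx azpfg aiqp xeq
Hunk 3: at line 6 remove [xde] add [uswi,hktul] -> 13 lines: bks eum oedca uqxwu nulhy wzo dpjv uswi hktul fhtx azpfg aiqp xeq
Hunk 4: at line 1 remove [oedca] add [ibmw,brkf] -> 14 lines: bks eum ibmw brkf uqxwu nulhy wzo dpjv uswi hktul fhtx azpfg aiqp xeq
Hunk 5: at line 11 remove [azpfg,aiqp] add [xrg,pqvu,syrd] -> 15 lines: bks eum ibmw brkf uqxwu nulhy wzo dpjv uswi hktul fhtx xrg pqvu syrd xeq
Hunk 6: at line 4 remove [uqxwu,nulhy] add [pmebh,nkw,kgx] -> 16 lines: bks eum ibmw brkf pmebh nkw kgx wzo dpjv uswi hktul fhtx xrg pqvu syrd xeq
Final line count: 16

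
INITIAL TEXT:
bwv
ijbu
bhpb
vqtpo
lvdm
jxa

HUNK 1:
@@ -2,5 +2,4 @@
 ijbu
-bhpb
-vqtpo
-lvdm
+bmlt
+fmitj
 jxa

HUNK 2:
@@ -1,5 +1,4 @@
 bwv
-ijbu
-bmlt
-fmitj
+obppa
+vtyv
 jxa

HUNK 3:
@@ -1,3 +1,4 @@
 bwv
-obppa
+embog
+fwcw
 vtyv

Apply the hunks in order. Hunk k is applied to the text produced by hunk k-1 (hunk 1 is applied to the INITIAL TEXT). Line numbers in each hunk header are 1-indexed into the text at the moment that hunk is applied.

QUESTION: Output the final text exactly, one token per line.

Answer: bwv
embog
fwcw
vtyv
jxa

Derivation:
Hunk 1: at line 2 remove [bhpb,vqtpo,lvdm] add [bmlt,fmitj] -> 5 lines: bwv ijbu bmlt fmitj jxa
Hunk 2: at line 1 remove [ijbu,bmlt,fmitj] add [obppa,vtyv] -> 4 lines: bwv obppa vtyv jxa
Hunk 3: at line 1 remove [obppa] add [embog,fwcw] -> 5 lines: bwv embog fwcw vtyv jxa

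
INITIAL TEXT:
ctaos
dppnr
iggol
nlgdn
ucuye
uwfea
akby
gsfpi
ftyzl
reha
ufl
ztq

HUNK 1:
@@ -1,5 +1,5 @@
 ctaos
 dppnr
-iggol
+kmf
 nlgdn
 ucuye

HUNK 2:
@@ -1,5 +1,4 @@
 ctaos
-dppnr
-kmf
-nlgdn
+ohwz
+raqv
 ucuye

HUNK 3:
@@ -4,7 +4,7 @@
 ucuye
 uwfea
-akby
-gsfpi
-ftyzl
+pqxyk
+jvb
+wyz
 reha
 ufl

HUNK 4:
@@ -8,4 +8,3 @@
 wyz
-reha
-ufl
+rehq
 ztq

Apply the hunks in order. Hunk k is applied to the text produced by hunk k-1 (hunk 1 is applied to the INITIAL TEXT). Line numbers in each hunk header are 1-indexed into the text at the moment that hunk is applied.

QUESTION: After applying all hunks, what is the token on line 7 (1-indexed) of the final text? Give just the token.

Hunk 1: at line 1 remove [iggol] add [kmf] -> 12 lines: ctaos dppnr kmf nlgdn ucuye uwfea akby gsfpi ftyzl reha ufl ztq
Hunk 2: at line 1 remove [dppnr,kmf,nlgdn] add [ohwz,raqv] -> 11 lines: ctaos ohwz raqv ucuye uwfea akby gsfpi ftyzl reha ufl ztq
Hunk 3: at line 4 remove [akby,gsfpi,ftyzl] add [pqxyk,jvb,wyz] -> 11 lines: ctaos ohwz raqv ucuye uwfea pqxyk jvb wyz reha ufl ztq
Hunk 4: at line 8 remove [reha,ufl] add [rehq] -> 10 lines: ctaos ohwz raqv ucuye uwfea pqxyk jvb wyz rehq ztq
Final line 7: jvb

Answer: jvb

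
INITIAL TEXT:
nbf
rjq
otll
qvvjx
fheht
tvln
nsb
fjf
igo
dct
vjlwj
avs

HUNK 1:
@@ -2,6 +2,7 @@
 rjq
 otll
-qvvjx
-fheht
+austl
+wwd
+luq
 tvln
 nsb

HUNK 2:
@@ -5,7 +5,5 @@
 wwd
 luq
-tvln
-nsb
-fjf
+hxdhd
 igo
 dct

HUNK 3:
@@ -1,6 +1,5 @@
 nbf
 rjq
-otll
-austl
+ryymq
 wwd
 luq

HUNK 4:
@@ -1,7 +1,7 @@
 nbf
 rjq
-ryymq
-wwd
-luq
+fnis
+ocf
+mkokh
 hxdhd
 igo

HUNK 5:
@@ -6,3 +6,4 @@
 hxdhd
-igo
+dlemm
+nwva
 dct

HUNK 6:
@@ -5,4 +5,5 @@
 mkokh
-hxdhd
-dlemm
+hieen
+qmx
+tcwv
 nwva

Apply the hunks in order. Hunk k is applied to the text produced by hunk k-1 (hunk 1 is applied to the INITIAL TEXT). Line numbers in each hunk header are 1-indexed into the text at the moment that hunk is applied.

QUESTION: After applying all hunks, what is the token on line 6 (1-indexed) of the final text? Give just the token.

Answer: hieen

Derivation:
Hunk 1: at line 2 remove [qvvjx,fheht] add [austl,wwd,luq] -> 13 lines: nbf rjq otll austl wwd luq tvln nsb fjf igo dct vjlwj avs
Hunk 2: at line 5 remove [tvln,nsb,fjf] add [hxdhd] -> 11 lines: nbf rjq otll austl wwd luq hxdhd igo dct vjlwj avs
Hunk 3: at line 1 remove [otll,austl] add [ryymq] -> 10 lines: nbf rjq ryymq wwd luq hxdhd igo dct vjlwj avs
Hunk 4: at line 1 remove [ryymq,wwd,luq] add [fnis,ocf,mkokh] -> 10 lines: nbf rjq fnis ocf mkokh hxdhd igo dct vjlwj avs
Hunk 5: at line 6 remove [igo] add [dlemm,nwva] -> 11 lines: nbf rjq fnis ocf mkokh hxdhd dlemm nwva dct vjlwj avs
Hunk 6: at line 5 remove [hxdhd,dlemm] add [hieen,qmx,tcwv] -> 12 lines: nbf rjq fnis ocf mkokh hieen qmx tcwv nwva dct vjlwj avs
Final line 6: hieen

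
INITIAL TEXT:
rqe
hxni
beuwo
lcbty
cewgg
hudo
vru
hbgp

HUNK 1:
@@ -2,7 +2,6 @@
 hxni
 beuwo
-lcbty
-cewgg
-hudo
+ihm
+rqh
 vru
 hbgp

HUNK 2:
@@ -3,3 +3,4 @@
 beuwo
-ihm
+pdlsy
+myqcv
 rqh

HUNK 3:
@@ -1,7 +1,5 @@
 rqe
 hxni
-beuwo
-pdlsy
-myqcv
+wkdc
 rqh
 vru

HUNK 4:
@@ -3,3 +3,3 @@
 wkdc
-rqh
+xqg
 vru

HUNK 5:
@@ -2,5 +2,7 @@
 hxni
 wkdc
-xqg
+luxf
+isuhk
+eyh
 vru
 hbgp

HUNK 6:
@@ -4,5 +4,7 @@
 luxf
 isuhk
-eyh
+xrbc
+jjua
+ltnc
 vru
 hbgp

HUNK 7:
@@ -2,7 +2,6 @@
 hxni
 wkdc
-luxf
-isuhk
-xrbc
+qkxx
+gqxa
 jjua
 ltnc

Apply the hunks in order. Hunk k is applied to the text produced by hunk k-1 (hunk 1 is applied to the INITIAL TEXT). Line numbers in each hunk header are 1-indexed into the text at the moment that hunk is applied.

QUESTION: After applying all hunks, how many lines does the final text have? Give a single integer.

Hunk 1: at line 2 remove [lcbty,cewgg,hudo] add [ihm,rqh] -> 7 lines: rqe hxni beuwo ihm rqh vru hbgp
Hunk 2: at line 3 remove [ihm] add [pdlsy,myqcv] -> 8 lines: rqe hxni beuwo pdlsy myqcv rqh vru hbgp
Hunk 3: at line 1 remove [beuwo,pdlsy,myqcv] add [wkdc] -> 6 lines: rqe hxni wkdc rqh vru hbgp
Hunk 4: at line 3 remove [rqh] add [xqg] -> 6 lines: rqe hxni wkdc xqg vru hbgp
Hunk 5: at line 2 remove [xqg] add [luxf,isuhk,eyh] -> 8 lines: rqe hxni wkdc luxf isuhk eyh vru hbgp
Hunk 6: at line 4 remove [eyh] add [xrbc,jjua,ltnc] -> 10 lines: rqe hxni wkdc luxf isuhk xrbc jjua ltnc vru hbgp
Hunk 7: at line 2 remove [luxf,isuhk,xrbc] add [qkxx,gqxa] -> 9 lines: rqe hxni wkdc qkxx gqxa jjua ltnc vru hbgp
Final line count: 9

Answer: 9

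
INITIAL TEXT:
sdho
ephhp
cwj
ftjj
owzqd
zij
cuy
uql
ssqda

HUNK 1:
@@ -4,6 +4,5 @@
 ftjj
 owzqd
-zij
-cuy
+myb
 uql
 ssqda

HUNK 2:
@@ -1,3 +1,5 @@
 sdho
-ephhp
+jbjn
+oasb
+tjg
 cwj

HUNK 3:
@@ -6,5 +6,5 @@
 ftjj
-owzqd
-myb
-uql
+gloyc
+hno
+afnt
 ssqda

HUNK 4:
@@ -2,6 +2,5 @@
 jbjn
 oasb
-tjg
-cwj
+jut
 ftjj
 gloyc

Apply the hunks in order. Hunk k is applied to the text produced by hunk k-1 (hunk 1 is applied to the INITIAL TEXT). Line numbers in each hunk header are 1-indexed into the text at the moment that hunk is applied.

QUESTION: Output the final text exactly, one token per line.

Answer: sdho
jbjn
oasb
jut
ftjj
gloyc
hno
afnt
ssqda

Derivation:
Hunk 1: at line 4 remove [zij,cuy] add [myb] -> 8 lines: sdho ephhp cwj ftjj owzqd myb uql ssqda
Hunk 2: at line 1 remove [ephhp] add [jbjn,oasb,tjg] -> 10 lines: sdho jbjn oasb tjg cwj ftjj owzqd myb uql ssqda
Hunk 3: at line 6 remove [owzqd,myb,uql] add [gloyc,hno,afnt] -> 10 lines: sdho jbjn oasb tjg cwj ftjj gloyc hno afnt ssqda
Hunk 4: at line 2 remove [tjg,cwj] add [jut] -> 9 lines: sdho jbjn oasb jut ftjj gloyc hno afnt ssqda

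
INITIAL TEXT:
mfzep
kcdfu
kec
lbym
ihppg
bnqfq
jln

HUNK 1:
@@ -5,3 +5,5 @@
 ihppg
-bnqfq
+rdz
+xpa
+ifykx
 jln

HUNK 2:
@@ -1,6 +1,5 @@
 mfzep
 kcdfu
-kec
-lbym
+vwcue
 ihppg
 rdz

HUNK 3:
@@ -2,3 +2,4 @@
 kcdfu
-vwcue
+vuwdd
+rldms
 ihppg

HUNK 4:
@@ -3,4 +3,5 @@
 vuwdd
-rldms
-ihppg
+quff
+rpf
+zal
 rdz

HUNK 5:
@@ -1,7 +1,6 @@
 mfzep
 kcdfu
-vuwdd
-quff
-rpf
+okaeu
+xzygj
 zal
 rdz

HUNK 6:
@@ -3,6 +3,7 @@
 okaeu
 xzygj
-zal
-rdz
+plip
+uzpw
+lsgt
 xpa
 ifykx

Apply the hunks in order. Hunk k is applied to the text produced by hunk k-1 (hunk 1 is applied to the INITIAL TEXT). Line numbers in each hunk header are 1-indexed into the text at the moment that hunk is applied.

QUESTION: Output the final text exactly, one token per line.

Hunk 1: at line 5 remove [bnqfq] add [rdz,xpa,ifykx] -> 9 lines: mfzep kcdfu kec lbym ihppg rdz xpa ifykx jln
Hunk 2: at line 1 remove [kec,lbym] add [vwcue] -> 8 lines: mfzep kcdfu vwcue ihppg rdz xpa ifykx jln
Hunk 3: at line 2 remove [vwcue] add [vuwdd,rldms] -> 9 lines: mfzep kcdfu vuwdd rldms ihppg rdz xpa ifykx jln
Hunk 4: at line 3 remove [rldms,ihppg] add [quff,rpf,zal] -> 10 lines: mfzep kcdfu vuwdd quff rpf zal rdz xpa ifykx jln
Hunk 5: at line 1 remove [vuwdd,quff,rpf] add [okaeu,xzygj] -> 9 lines: mfzep kcdfu okaeu xzygj zal rdz xpa ifykx jln
Hunk 6: at line 3 remove [zal,rdz] add [plip,uzpw,lsgt] -> 10 lines: mfzep kcdfu okaeu xzygj plip uzpw lsgt xpa ifykx jln

Answer: mfzep
kcdfu
okaeu
xzygj
plip
uzpw
lsgt
xpa
ifykx
jln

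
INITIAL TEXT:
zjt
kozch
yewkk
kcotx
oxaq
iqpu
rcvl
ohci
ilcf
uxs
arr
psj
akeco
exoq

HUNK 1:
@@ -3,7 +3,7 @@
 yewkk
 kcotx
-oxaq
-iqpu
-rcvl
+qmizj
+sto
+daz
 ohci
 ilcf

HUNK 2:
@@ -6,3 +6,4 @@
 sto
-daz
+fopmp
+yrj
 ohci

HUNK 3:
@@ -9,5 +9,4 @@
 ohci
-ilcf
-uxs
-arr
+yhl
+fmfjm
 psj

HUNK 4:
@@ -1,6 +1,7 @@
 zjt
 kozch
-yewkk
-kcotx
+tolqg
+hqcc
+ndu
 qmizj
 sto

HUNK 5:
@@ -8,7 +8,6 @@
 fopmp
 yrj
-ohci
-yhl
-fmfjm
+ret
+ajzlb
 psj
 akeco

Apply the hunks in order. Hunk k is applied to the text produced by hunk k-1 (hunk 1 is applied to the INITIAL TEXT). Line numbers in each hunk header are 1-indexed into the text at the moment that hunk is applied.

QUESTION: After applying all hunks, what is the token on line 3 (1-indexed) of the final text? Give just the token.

Answer: tolqg

Derivation:
Hunk 1: at line 3 remove [oxaq,iqpu,rcvl] add [qmizj,sto,daz] -> 14 lines: zjt kozch yewkk kcotx qmizj sto daz ohci ilcf uxs arr psj akeco exoq
Hunk 2: at line 6 remove [daz] add [fopmp,yrj] -> 15 lines: zjt kozch yewkk kcotx qmizj sto fopmp yrj ohci ilcf uxs arr psj akeco exoq
Hunk 3: at line 9 remove [ilcf,uxs,arr] add [yhl,fmfjm] -> 14 lines: zjt kozch yewkk kcotx qmizj sto fopmp yrj ohci yhl fmfjm psj akeco exoq
Hunk 4: at line 1 remove [yewkk,kcotx] add [tolqg,hqcc,ndu] -> 15 lines: zjt kozch tolqg hqcc ndu qmizj sto fopmp yrj ohci yhl fmfjm psj akeco exoq
Hunk 5: at line 8 remove [ohci,yhl,fmfjm] add [ret,ajzlb] -> 14 lines: zjt kozch tolqg hqcc ndu qmizj sto fopmp yrj ret ajzlb psj akeco exoq
Final line 3: tolqg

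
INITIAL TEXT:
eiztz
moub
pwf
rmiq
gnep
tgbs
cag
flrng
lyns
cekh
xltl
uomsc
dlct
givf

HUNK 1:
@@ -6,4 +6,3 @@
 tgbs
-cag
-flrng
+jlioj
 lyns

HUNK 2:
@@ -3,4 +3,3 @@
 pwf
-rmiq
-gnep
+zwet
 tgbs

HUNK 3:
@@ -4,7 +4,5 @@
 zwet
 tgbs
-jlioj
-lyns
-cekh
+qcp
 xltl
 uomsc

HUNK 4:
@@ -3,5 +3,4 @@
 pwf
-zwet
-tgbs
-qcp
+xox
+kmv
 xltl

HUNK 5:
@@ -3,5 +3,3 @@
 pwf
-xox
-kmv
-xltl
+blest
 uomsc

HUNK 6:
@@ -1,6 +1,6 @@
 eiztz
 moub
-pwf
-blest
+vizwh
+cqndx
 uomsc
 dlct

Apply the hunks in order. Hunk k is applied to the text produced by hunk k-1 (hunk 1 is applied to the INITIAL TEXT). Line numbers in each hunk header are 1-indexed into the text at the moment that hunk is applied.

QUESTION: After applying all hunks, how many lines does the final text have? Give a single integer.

Answer: 7

Derivation:
Hunk 1: at line 6 remove [cag,flrng] add [jlioj] -> 13 lines: eiztz moub pwf rmiq gnep tgbs jlioj lyns cekh xltl uomsc dlct givf
Hunk 2: at line 3 remove [rmiq,gnep] add [zwet] -> 12 lines: eiztz moub pwf zwet tgbs jlioj lyns cekh xltl uomsc dlct givf
Hunk 3: at line 4 remove [jlioj,lyns,cekh] add [qcp] -> 10 lines: eiztz moub pwf zwet tgbs qcp xltl uomsc dlct givf
Hunk 4: at line 3 remove [zwet,tgbs,qcp] add [xox,kmv] -> 9 lines: eiztz moub pwf xox kmv xltl uomsc dlct givf
Hunk 5: at line 3 remove [xox,kmv,xltl] add [blest] -> 7 lines: eiztz moub pwf blest uomsc dlct givf
Hunk 6: at line 1 remove [pwf,blest] add [vizwh,cqndx] -> 7 lines: eiztz moub vizwh cqndx uomsc dlct givf
Final line count: 7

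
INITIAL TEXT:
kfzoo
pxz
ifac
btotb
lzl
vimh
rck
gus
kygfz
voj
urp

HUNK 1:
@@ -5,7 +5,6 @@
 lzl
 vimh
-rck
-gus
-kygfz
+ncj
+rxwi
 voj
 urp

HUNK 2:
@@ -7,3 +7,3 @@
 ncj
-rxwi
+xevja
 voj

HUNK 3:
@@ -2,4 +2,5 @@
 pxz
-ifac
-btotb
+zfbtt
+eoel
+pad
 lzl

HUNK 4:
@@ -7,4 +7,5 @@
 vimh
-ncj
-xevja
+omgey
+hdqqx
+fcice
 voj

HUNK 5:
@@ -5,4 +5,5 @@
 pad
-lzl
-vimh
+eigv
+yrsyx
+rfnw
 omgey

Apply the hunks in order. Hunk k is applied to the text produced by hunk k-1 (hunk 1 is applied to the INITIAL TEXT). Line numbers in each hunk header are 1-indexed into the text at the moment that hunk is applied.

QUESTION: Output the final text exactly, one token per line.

Answer: kfzoo
pxz
zfbtt
eoel
pad
eigv
yrsyx
rfnw
omgey
hdqqx
fcice
voj
urp

Derivation:
Hunk 1: at line 5 remove [rck,gus,kygfz] add [ncj,rxwi] -> 10 lines: kfzoo pxz ifac btotb lzl vimh ncj rxwi voj urp
Hunk 2: at line 7 remove [rxwi] add [xevja] -> 10 lines: kfzoo pxz ifac btotb lzl vimh ncj xevja voj urp
Hunk 3: at line 2 remove [ifac,btotb] add [zfbtt,eoel,pad] -> 11 lines: kfzoo pxz zfbtt eoel pad lzl vimh ncj xevja voj urp
Hunk 4: at line 7 remove [ncj,xevja] add [omgey,hdqqx,fcice] -> 12 lines: kfzoo pxz zfbtt eoel pad lzl vimh omgey hdqqx fcice voj urp
Hunk 5: at line 5 remove [lzl,vimh] add [eigv,yrsyx,rfnw] -> 13 lines: kfzoo pxz zfbtt eoel pad eigv yrsyx rfnw omgey hdqqx fcice voj urp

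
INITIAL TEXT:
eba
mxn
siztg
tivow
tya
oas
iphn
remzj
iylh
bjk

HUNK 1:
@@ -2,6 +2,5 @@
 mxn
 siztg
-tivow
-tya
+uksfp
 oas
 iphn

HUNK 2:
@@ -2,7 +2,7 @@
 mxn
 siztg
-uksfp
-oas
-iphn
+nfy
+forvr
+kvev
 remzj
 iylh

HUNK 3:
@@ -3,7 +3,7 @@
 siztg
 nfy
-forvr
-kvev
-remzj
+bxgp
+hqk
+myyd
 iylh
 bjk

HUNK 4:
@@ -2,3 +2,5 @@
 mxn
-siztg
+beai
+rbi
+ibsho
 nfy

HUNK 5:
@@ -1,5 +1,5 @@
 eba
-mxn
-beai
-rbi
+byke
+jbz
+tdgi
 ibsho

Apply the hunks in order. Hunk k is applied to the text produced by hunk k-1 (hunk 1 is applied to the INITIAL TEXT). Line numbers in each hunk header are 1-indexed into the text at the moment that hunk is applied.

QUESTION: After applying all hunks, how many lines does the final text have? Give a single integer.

Answer: 11

Derivation:
Hunk 1: at line 2 remove [tivow,tya] add [uksfp] -> 9 lines: eba mxn siztg uksfp oas iphn remzj iylh bjk
Hunk 2: at line 2 remove [uksfp,oas,iphn] add [nfy,forvr,kvev] -> 9 lines: eba mxn siztg nfy forvr kvev remzj iylh bjk
Hunk 3: at line 3 remove [forvr,kvev,remzj] add [bxgp,hqk,myyd] -> 9 lines: eba mxn siztg nfy bxgp hqk myyd iylh bjk
Hunk 4: at line 2 remove [siztg] add [beai,rbi,ibsho] -> 11 lines: eba mxn beai rbi ibsho nfy bxgp hqk myyd iylh bjk
Hunk 5: at line 1 remove [mxn,beai,rbi] add [byke,jbz,tdgi] -> 11 lines: eba byke jbz tdgi ibsho nfy bxgp hqk myyd iylh bjk
Final line count: 11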